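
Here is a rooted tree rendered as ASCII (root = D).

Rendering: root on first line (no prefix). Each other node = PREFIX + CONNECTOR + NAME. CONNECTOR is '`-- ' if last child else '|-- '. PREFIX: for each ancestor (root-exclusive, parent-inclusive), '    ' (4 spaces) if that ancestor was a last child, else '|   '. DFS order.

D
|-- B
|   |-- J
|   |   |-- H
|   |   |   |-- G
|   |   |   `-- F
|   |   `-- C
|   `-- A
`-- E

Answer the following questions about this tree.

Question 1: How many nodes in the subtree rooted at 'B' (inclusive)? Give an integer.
Answer: 7

Derivation:
Subtree rooted at B contains: A, B, C, F, G, H, J
Count = 7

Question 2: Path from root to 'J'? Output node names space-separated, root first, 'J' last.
Answer: D B J

Derivation:
Walk down from root: D -> B -> J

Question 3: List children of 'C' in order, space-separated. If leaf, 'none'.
Answer: none

Derivation:
Node C's children (from adjacency): (leaf)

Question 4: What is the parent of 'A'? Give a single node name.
Scan adjacency: A appears as child of B

Answer: B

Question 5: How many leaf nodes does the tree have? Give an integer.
Answer: 5

Derivation:
Leaves (nodes with no children): A, C, E, F, G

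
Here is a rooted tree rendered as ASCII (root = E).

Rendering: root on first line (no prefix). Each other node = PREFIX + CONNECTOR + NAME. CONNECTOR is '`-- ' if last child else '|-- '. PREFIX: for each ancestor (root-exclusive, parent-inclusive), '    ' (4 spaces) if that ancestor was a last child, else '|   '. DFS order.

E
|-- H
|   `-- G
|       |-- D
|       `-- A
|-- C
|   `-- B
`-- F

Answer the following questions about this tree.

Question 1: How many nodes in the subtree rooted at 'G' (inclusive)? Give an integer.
Answer: 3

Derivation:
Subtree rooted at G contains: A, D, G
Count = 3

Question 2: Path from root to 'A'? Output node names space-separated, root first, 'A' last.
Walk down from root: E -> H -> G -> A

Answer: E H G A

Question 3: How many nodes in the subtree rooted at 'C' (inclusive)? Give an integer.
Answer: 2

Derivation:
Subtree rooted at C contains: B, C
Count = 2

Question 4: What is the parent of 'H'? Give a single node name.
Scan adjacency: H appears as child of E

Answer: E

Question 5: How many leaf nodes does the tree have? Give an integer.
Leaves (nodes with no children): A, B, D, F

Answer: 4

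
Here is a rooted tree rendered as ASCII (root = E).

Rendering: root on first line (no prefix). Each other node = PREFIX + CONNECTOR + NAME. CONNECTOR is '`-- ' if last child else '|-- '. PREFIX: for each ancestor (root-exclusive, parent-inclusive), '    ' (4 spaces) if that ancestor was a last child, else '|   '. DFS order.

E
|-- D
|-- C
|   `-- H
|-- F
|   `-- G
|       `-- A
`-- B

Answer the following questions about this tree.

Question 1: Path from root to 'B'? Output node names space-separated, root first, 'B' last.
Walk down from root: E -> B

Answer: E B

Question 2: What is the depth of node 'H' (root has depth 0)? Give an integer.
Path from root to H: E -> C -> H
Depth = number of edges = 2

Answer: 2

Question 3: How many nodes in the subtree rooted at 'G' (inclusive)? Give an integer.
Answer: 2

Derivation:
Subtree rooted at G contains: A, G
Count = 2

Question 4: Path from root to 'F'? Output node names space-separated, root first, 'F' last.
Walk down from root: E -> F

Answer: E F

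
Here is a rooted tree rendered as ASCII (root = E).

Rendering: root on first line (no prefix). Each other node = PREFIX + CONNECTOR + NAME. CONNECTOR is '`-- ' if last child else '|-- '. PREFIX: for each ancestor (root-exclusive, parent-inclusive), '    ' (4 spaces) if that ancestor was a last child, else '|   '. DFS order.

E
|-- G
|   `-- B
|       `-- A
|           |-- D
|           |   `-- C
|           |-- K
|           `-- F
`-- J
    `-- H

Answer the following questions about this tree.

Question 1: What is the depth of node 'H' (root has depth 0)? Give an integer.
Answer: 2

Derivation:
Path from root to H: E -> J -> H
Depth = number of edges = 2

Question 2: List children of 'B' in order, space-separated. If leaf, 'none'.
Node B's children (from adjacency): A

Answer: A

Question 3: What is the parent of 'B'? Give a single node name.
Answer: G

Derivation:
Scan adjacency: B appears as child of G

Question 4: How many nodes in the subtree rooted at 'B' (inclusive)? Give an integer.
Subtree rooted at B contains: A, B, C, D, F, K
Count = 6

Answer: 6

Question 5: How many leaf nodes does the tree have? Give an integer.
Leaves (nodes with no children): C, F, H, K

Answer: 4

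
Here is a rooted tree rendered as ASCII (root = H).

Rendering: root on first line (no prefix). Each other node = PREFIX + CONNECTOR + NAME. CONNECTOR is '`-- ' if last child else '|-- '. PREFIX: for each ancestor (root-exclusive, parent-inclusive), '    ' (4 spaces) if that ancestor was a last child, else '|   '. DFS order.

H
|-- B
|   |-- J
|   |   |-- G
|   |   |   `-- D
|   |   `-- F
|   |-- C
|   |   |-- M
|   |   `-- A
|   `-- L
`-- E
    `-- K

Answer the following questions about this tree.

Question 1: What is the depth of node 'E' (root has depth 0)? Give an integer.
Path from root to E: H -> E
Depth = number of edges = 1

Answer: 1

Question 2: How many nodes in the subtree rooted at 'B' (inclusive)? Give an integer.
Answer: 9

Derivation:
Subtree rooted at B contains: A, B, C, D, F, G, J, L, M
Count = 9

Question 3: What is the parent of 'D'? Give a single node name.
Scan adjacency: D appears as child of G

Answer: G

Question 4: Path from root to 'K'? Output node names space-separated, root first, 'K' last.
Answer: H E K

Derivation:
Walk down from root: H -> E -> K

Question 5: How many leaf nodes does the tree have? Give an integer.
Leaves (nodes with no children): A, D, F, K, L, M

Answer: 6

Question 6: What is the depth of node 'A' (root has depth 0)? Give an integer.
Path from root to A: H -> B -> C -> A
Depth = number of edges = 3

Answer: 3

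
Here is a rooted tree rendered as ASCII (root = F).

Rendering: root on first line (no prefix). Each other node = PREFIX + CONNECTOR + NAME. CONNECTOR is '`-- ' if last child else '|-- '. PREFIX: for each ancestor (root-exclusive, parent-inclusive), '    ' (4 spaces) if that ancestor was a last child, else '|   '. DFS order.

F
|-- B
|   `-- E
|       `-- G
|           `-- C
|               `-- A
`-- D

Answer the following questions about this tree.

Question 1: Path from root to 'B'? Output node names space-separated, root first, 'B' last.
Answer: F B

Derivation:
Walk down from root: F -> B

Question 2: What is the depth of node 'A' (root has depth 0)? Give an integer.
Path from root to A: F -> B -> E -> G -> C -> A
Depth = number of edges = 5

Answer: 5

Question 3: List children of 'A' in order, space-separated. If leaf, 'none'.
Node A's children (from adjacency): (leaf)

Answer: none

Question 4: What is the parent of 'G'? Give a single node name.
Scan adjacency: G appears as child of E

Answer: E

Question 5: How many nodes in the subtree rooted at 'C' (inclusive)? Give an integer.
Answer: 2

Derivation:
Subtree rooted at C contains: A, C
Count = 2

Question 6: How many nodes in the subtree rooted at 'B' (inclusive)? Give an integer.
Subtree rooted at B contains: A, B, C, E, G
Count = 5

Answer: 5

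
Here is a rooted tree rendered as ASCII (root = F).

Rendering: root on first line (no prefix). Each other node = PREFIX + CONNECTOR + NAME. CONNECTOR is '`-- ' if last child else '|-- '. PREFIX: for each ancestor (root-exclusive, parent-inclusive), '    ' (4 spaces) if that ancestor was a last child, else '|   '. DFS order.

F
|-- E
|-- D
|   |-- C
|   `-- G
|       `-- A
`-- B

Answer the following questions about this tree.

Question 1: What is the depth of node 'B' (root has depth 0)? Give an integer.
Answer: 1

Derivation:
Path from root to B: F -> B
Depth = number of edges = 1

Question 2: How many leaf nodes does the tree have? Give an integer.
Answer: 4

Derivation:
Leaves (nodes with no children): A, B, C, E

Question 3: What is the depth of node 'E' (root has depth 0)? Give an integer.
Path from root to E: F -> E
Depth = number of edges = 1

Answer: 1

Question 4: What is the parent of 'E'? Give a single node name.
Answer: F

Derivation:
Scan adjacency: E appears as child of F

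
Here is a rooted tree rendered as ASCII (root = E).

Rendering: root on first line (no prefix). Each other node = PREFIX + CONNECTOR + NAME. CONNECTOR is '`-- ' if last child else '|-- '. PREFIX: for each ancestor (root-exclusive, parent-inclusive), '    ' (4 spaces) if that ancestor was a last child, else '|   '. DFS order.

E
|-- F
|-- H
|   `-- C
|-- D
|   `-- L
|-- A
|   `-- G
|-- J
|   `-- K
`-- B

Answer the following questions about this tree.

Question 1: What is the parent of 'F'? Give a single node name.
Answer: E

Derivation:
Scan adjacency: F appears as child of E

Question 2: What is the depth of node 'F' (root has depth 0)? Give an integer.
Answer: 1

Derivation:
Path from root to F: E -> F
Depth = number of edges = 1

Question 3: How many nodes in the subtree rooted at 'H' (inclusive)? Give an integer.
Answer: 2

Derivation:
Subtree rooted at H contains: C, H
Count = 2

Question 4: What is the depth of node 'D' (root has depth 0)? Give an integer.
Answer: 1

Derivation:
Path from root to D: E -> D
Depth = number of edges = 1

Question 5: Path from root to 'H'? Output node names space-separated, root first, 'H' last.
Walk down from root: E -> H

Answer: E H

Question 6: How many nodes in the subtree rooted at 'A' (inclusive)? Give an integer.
Subtree rooted at A contains: A, G
Count = 2

Answer: 2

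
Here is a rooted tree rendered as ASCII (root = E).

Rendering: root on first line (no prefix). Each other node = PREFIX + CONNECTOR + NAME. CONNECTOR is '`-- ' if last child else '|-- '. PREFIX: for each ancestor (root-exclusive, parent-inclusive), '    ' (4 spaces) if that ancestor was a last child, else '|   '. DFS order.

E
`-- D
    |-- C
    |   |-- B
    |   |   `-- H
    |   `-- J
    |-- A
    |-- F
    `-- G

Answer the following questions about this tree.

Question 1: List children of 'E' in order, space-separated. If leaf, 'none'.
Answer: D

Derivation:
Node E's children (from adjacency): D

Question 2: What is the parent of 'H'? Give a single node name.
Answer: B

Derivation:
Scan adjacency: H appears as child of B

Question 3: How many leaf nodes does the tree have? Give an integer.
Leaves (nodes with no children): A, F, G, H, J

Answer: 5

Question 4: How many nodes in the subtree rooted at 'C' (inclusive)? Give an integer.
Subtree rooted at C contains: B, C, H, J
Count = 4

Answer: 4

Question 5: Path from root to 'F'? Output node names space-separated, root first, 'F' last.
Walk down from root: E -> D -> F

Answer: E D F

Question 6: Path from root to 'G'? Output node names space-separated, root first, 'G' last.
Walk down from root: E -> D -> G

Answer: E D G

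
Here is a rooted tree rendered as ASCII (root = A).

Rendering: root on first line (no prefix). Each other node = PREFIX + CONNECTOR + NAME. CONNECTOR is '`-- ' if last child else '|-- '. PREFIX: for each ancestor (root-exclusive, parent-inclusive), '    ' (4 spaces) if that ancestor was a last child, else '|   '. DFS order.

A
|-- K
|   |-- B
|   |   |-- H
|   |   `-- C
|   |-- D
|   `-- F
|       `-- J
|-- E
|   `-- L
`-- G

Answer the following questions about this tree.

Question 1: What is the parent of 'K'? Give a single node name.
Answer: A

Derivation:
Scan adjacency: K appears as child of A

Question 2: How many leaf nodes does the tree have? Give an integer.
Answer: 6

Derivation:
Leaves (nodes with no children): C, D, G, H, J, L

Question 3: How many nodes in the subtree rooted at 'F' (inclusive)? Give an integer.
Subtree rooted at F contains: F, J
Count = 2

Answer: 2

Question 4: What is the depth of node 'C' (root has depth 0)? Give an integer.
Answer: 3

Derivation:
Path from root to C: A -> K -> B -> C
Depth = number of edges = 3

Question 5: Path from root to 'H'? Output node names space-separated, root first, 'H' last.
Walk down from root: A -> K -> B -> H

Answer: A K B H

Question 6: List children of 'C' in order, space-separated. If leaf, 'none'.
Answer: none

Derivation:
Node C's children (from adjacency): (leaf)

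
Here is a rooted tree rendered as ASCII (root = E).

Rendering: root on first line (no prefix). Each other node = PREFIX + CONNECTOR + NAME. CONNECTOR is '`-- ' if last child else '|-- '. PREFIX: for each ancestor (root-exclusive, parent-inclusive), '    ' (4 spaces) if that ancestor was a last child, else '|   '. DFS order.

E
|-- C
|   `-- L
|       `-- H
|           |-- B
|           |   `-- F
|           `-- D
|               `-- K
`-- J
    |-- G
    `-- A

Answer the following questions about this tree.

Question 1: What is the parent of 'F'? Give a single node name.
Scan adjacency: F appears as child of B

Answer: B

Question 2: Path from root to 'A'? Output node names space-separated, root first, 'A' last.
Walk down from root: E -> J -> A

Answer: E J A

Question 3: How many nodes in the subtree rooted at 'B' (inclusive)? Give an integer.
Answer: 2

Derivation:
Subtree rooted at B contains: B, F
Count = 2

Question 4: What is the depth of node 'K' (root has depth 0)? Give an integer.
Answer: 5

Derivation:
Path from root to K: E -> C -> L -> H -> D -> K
Depth = number of edges = 5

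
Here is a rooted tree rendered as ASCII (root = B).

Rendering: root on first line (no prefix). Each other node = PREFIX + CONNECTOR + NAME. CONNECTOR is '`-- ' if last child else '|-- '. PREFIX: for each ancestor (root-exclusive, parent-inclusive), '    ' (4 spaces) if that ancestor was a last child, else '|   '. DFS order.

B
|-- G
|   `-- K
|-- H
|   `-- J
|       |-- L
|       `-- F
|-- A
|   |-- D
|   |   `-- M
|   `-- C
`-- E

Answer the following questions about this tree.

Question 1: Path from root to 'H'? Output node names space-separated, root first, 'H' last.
Answer: B H

Derivation:
Walk down from root: B -> H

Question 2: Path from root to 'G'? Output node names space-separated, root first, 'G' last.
Walk down from root: B -> G

Answer: B G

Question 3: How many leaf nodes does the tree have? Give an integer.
Leaves (nodes with no children): C, E, F, K, L, M

Answer: 6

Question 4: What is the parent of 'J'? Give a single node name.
Scan adjacency: J appears as child of H

Answer: H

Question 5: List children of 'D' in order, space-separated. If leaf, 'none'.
Node D's children (from adjacency): M

Answer: M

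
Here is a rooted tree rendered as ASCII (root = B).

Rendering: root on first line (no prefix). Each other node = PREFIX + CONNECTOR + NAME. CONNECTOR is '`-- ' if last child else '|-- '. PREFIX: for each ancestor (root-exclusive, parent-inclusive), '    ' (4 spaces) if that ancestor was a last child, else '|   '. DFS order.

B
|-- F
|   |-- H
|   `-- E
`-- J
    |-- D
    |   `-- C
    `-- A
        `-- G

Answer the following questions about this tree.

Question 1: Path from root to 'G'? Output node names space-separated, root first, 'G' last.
Walk down from root: B -> J -> A -> G

Answer: B J A G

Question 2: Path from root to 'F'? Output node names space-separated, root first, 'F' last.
Answer: B F

Derivation:
Walk down from root: B -> F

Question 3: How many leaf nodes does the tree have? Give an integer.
Leaves (nodes with no children): C, E, G, H

Answer: 4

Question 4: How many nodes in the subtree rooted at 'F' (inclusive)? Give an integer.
Subtree rooted at F contains: E, F, H
Count = 3

Answer: 3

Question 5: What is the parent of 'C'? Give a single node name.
Scan adjacency: C appears as child of D

Answer: D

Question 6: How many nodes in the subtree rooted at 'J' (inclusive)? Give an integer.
Subtree rooted at J contains: A, C, D, G, J
Count = 5

Answer: 5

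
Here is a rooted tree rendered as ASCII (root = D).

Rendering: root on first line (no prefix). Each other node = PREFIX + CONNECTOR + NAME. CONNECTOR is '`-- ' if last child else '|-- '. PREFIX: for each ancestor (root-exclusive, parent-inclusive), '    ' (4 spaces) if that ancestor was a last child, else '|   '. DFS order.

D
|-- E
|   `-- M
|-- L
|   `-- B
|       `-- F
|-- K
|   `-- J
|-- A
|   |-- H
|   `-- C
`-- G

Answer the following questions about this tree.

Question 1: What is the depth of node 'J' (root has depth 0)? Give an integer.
Answer: 2

Derivation:
Path from root to J: D -> K -> J
Depth = number of edges = 2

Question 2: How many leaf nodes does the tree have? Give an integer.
Answer: 6

Derivation:
Leaves (nodes with no children): C, F, G, H, J, M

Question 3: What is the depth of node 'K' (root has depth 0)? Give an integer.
Answer: 1

Derivation:
Path from root to K: D -> K
Depth = number of edges = 1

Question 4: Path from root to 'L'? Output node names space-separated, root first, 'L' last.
Answer: D L

Derivation:
Walk down from root: D -> L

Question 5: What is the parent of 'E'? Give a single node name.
Answer: D

Derivation:
Scan adjacency: E appears as child of D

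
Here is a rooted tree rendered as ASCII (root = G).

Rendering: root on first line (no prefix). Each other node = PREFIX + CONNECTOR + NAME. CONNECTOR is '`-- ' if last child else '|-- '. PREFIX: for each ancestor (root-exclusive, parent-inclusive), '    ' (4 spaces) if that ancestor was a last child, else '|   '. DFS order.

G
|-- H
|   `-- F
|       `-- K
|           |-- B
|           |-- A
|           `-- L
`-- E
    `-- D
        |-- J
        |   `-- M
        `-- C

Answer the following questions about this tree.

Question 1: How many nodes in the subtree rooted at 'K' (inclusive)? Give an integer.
Answer: 4

Derivation:
Subtree rooted at K contains: A, B, K, L
Count = 4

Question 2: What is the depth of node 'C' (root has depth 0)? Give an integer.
Answer: 3

Derivation:
Path from root to C: G -> E -> D -> C
Depth = number of edges = 3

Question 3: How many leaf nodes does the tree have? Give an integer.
Leaves (nodes with no children): A, B, C, L, M

Answer: 5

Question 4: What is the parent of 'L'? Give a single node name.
Answer: K

Derivation:
Scan adjacency: L appears as child of K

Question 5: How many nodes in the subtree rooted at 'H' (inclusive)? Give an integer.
Answer: 6

Derivation:
Subtree rooted at H contains: A, B, F, H, K, L
Count = 6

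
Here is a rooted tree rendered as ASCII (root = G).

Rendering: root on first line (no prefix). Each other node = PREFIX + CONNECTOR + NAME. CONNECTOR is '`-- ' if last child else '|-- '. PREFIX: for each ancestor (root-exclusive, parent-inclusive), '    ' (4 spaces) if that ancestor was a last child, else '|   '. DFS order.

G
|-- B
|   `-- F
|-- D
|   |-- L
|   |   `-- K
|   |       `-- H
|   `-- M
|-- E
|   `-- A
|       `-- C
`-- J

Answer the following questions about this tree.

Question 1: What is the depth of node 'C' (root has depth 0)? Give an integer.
Path from root to C: G -> E -> A -> C
Depth = number of edges = 3

Answer: 3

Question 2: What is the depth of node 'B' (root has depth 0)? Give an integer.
Answer: 1

Derivation:
Path from root to B: G -> B
Depth = number of edges = 1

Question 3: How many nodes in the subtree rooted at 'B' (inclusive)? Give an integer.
Answer: 2

Derivation:
Subtree rooted at B contains: B, F
Count = 2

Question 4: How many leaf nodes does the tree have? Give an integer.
Answer: 5

Derivation:
Leaves (nodes with no children): C, F, H, J, M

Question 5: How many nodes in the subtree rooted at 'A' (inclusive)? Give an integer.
Subtree rooted at A contains: A, C
Count = 2

Answer: 2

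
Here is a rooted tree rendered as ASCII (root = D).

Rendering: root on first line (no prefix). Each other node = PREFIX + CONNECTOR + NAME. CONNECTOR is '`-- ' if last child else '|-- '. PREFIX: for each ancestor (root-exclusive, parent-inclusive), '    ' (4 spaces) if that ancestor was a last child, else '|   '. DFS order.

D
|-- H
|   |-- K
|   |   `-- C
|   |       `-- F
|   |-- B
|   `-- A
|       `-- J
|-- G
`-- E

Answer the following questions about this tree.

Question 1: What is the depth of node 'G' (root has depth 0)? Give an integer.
Path from root to G: D -> G
Depth = number of edges = 1

Answer: 1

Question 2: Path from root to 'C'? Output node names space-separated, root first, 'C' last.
Answer: D H K C

Derivation:
Walk down from root: D -> H -> K -> C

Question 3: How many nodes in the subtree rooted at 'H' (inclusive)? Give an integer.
Answer: 7

Derivation:
Subtree rooted at H contains: A, B, C, F, H, J, K
Count = 7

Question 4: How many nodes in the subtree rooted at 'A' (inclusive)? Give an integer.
Answer: 2

Derivation:
Subtree rooted at A contains: A, J
Count = 2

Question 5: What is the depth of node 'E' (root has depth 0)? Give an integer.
Answer: 1

Derivation:
Path from root to E: D -> E
Depth = number of edges = 1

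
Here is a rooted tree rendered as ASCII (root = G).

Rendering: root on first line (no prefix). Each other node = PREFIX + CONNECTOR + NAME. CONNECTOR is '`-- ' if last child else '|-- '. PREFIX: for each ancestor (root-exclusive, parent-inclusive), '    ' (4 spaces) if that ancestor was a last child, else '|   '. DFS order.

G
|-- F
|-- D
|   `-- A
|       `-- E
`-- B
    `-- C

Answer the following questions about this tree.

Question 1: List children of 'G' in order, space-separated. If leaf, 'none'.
Node G's children (from adjacency): F, D, B

Answer: F D B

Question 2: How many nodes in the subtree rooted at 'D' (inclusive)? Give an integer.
Subtree rooted at D contains: A, D, E
Count = 3

Answer: 3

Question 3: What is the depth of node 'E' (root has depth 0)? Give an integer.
Path from root to E: G -> D -> A -> E
Depth = number of edges = 3

Answer: 3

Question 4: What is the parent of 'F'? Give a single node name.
Scan adjacency: F appears as child of G

Answer: G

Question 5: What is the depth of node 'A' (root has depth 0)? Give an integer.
Path from root to A: G -> D -> A
Depth = number of edges = 2

Answer: 2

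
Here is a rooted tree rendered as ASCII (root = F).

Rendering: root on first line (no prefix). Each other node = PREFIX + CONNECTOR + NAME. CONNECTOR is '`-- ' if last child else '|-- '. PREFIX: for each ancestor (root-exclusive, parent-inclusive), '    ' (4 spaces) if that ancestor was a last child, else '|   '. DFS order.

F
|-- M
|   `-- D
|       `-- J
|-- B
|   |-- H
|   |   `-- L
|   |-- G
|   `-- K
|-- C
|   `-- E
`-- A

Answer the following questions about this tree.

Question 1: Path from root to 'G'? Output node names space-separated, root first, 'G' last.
Walk down from root: F -> B -> G

Answer: F B G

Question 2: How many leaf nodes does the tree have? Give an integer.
Answer: 6

Derivation:
Leaves (nodes with no children): A, E, G, J, K, L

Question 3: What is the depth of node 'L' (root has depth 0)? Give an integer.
Answer: 3

Derivation:
Path from root to L: F -> B -> H -> L
Depth = number of edges = 3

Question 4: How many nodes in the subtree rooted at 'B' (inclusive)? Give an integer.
Answer: 5

Derivation:
Subtree rooted at B contains: B, G, H, K, L
Count = 5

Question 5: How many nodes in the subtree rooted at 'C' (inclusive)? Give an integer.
Subtree rooted at C contains: C, E
Count = 2

Answer: 2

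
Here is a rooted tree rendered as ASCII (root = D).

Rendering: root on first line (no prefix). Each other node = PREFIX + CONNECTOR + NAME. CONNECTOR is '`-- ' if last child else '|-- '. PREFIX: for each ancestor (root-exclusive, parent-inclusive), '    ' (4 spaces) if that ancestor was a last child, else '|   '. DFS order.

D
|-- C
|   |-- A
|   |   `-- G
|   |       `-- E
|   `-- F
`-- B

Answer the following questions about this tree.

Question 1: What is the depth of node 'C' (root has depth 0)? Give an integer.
Path from root to C: D -> C
Depth = number of edges = 1

Answer: 1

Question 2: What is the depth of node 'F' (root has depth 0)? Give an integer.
Answer: 2

Derivation:
Path from root to F: D -> C -> F
Depth = number of edges = 2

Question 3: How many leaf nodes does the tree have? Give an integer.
Answer: 3

Derivation:
Leaves (nodes with no children): B, E, F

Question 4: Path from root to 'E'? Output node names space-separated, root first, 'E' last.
Answer: D C A G E

Derivation:
Walk down from root: D -> C -> A -> G -> E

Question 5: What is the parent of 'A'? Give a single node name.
Scan adjacency: A appears as child of C

Answer: C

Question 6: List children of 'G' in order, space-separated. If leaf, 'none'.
Node G's children (from adjacency): E

Answer: E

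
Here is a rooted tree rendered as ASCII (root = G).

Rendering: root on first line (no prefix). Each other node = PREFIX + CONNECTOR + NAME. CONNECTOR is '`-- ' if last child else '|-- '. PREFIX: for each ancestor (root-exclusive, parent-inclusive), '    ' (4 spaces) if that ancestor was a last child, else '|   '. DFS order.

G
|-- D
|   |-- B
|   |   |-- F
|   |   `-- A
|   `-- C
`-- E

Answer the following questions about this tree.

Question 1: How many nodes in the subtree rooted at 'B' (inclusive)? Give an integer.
Subtree rooted at B contains: A, B, F
Count = 3

Answer: 3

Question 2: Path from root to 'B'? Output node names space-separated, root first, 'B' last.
Walk down from root: G -> D -> B

Answer: G D B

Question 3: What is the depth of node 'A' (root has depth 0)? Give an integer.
Answer: 3

Derivation:
Path from root to A: G -> D -> B -> A
Depth = number of edges = 3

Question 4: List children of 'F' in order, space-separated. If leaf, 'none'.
Node F's children (from adjacency): (leaf)

Answer: none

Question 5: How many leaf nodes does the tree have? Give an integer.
Answer: 4

Derivation:
Leaves (nodes with no children): A, C, E, F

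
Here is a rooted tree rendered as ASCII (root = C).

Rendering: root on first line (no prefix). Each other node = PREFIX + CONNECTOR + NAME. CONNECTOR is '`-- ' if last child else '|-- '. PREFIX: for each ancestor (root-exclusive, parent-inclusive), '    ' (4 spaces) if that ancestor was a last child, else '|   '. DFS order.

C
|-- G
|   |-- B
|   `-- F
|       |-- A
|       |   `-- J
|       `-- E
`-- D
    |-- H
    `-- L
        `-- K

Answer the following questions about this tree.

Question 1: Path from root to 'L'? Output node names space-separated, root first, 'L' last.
Answer: C D L

Derivation:
Walk down from root: C -> D -> L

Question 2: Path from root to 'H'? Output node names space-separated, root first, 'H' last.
Answer: C D H

Derivation:
Walk down from root: C -> D -> H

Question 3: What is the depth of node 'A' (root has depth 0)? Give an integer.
Path from root to A: C -> G -> F -> A
Depth = number of edges = 3

Answer: 3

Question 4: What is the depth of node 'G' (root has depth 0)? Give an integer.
Path from root to G: C -> G
Depth = number of edges = 1

Answer: 1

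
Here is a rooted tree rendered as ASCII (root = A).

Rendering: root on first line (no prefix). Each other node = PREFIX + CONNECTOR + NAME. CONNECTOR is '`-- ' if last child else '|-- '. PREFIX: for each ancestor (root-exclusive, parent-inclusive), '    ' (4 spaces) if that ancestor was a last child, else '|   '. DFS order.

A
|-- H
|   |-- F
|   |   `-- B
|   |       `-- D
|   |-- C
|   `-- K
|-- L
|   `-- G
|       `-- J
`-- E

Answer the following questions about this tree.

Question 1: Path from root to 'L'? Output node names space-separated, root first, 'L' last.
Answer: A L

Derivation:
Walk down from root: A -> L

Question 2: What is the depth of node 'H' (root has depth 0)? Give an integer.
Answer: 1

Derivation:
Path from root to H: A -> H
Depth = number of edges = 1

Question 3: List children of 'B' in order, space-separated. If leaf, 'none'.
Answer: D

Derivation:
Node B's children (from adjacency): D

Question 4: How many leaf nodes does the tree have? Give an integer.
Leaves (nodes with no children): C, D, E, J, K

Answer: 5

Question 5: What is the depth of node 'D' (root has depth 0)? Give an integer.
Answer: 4

Derivation:
Path from root to D: A -> H -> F -> B -> D
Depth = number of edges = 4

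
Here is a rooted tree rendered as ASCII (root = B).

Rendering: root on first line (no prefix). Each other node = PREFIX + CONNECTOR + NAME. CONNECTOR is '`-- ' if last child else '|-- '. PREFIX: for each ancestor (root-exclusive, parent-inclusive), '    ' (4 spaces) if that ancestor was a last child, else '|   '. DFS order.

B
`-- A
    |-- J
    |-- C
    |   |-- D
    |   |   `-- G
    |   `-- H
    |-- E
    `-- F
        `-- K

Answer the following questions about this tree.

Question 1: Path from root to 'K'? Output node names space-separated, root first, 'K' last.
Answer: B A F K

Derivation:
Walk down from root: B -> A -> F -> K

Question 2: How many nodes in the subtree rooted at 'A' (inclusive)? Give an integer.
Subtree rooted at A contains: A, C, D, E, F, G, H, J, K
Count = 9

Answer: 9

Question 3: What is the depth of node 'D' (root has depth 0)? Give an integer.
Answer: 3

Derivation:
Path from root to D: B -> A -> C -> D
Depth = number of edges = 3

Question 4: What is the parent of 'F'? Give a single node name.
Scan adjacency: F appears as child of A

Answer: A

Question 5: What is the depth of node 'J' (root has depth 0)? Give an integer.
Path from root to J: B -> A -> J
Depth = number of edges = 2

Answer: 2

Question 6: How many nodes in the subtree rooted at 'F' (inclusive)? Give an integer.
Subtree rooted at F contains: F, K
Count = 2

Answer: 2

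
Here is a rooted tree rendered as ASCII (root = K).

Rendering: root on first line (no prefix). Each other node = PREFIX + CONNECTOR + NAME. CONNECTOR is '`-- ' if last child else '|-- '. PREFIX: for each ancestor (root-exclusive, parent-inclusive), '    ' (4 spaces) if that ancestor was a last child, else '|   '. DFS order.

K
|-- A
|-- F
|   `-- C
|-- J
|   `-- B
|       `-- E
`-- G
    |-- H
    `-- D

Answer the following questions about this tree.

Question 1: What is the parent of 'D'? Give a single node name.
Answer: G

Derivation:
Scan adjacency: D appears as child of G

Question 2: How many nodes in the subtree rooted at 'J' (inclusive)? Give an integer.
Answer: 3

Derivation:
Subtree rooted at J contains: B, E, J
Count = 3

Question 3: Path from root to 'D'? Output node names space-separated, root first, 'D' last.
Walk down from root: K -> G -> D

Answer: K G D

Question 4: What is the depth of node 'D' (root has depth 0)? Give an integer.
Path from root to D: K -> G -> D
Depth = number of edges = 2

Answer: 2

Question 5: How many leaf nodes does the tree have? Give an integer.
Leaves (nodes with no children): A, C, D, E, H

Answer: 5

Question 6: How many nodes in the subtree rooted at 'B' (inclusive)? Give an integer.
Answer: 2

Derivation:
Subtree rooted at B contains: B, E
Count = 2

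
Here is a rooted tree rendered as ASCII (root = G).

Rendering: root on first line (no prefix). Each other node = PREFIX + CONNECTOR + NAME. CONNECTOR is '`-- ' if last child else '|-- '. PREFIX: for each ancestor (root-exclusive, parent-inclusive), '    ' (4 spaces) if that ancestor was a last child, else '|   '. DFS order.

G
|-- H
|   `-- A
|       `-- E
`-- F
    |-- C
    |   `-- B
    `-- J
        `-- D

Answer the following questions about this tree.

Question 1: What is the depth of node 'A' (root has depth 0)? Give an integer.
Path from root to A: G -> H -> A
Depth = number of edges = 2

Answer: 2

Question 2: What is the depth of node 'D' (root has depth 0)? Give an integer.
Path from root to D: G -> F -> J -> D
Depth = number of edges = 3

Answer: 3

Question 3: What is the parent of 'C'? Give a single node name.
Answer: F

Derivation:
Scan adjacency: C appears as child of F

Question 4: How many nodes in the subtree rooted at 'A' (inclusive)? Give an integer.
Answer: 2

Derivation:
Subtree rooted at A contains: A, E
Count = 2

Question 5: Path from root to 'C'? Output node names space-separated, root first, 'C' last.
Walk down from root: G -> F -> C

Answer: G F C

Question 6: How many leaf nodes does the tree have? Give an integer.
Answer: 3

Derivation:
Leaves (nodes with no children): B, D, E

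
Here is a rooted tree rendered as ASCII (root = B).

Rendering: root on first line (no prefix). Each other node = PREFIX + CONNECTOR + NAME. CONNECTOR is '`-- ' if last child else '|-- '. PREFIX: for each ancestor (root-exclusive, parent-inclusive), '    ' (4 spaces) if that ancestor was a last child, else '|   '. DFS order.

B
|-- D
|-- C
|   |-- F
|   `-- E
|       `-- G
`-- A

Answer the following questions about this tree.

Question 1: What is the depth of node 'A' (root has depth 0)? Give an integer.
Answer: 1

Derivation:
Path from root to A: B -> A
Depth = number of edges = 1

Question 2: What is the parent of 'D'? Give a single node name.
Scan adjacency: D appears as child of B

Answer: B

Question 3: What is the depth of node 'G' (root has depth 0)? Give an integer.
Path from root to G: B -> C -> E -> G
Depth = number of edges = 3

Answer: 3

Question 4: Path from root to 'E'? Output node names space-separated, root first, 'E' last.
Answer: B C E

Derivation:
Walk down from root: B -> C -> E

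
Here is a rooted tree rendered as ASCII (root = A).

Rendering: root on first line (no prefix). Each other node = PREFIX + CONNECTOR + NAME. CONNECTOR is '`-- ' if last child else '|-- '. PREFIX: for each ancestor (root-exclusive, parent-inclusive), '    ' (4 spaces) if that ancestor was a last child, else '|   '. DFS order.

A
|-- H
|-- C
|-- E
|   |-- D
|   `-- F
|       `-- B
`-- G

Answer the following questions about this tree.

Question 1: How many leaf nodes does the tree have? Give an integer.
Answer: 5

Derivation:
Leaves (nodes with no children): B, C, D, G, H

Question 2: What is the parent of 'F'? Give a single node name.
Scan adjacency: F appears as child of E

Answer: E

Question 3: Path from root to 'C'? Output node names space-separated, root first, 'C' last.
Answer: A C

Derivation:
Walk down from root: A -> C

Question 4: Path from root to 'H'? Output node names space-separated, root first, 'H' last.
Walk down from root: A -> H

Answer: A H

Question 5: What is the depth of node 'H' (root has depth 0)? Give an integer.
Answer: 1

Derivation:
Path from root to H: A -> H
Depth = number of edges = 1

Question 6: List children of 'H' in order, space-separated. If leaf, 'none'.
Node H's children (from adjacency): (leaf)

Answer: none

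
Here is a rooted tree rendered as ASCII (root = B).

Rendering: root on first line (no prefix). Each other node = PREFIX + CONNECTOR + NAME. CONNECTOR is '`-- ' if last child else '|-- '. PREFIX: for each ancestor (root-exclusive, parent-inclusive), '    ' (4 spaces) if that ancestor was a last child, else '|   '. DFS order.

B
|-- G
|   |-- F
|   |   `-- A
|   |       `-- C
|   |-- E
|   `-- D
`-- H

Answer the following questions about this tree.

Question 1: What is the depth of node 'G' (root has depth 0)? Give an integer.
Path from root to G: B -> G
Depth = number of edges = 1

Answer: 1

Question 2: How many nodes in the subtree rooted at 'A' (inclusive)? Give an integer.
Answer: 2

Derivation:
Subtree rooted at A contains: A, C
Count = 2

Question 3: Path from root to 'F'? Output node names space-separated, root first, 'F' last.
Answer: B G F

Derivation:
Walk down from root: B -> G -> F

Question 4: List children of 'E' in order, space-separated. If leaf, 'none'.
Node E's children (from adjacency): (leaf)

Answer: none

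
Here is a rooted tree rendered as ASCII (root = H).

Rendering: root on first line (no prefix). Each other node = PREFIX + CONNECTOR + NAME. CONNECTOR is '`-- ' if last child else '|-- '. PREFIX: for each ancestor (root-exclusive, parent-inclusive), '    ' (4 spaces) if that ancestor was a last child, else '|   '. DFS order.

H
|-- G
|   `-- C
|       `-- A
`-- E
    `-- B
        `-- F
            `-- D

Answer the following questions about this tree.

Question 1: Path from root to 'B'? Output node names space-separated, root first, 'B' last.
Walk down from root: H -> E -> B

Answer: H E B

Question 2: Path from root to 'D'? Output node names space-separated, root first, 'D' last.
Walk down from root: H -> E -> B -> F -> D

Answer: H E B F D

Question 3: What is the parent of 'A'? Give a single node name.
Answer: C

Derivation:
Scan adjacency: A appears as child of C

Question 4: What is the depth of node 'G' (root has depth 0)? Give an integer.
Path from root to G: H -> G
Depth = number of edges = 1

Answer: 1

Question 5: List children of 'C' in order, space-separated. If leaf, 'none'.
Node C's children (from adjacency): A

Answer: A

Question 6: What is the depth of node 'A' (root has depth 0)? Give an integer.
Path from root to A: H -> G -> C -> A
Depth = number of edges = 3

Answer: 3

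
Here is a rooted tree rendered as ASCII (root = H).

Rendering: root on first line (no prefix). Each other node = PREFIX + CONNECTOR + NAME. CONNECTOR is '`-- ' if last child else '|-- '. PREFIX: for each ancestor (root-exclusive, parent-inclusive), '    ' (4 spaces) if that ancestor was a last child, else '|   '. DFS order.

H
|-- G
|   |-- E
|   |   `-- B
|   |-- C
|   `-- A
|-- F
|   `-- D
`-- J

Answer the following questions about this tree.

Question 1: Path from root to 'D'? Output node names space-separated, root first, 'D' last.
Answer: H F D

Derivation:
Walk down from root: H -> F -> D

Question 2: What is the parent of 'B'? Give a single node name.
Scan adjacency: B appears as child of E

Answer: E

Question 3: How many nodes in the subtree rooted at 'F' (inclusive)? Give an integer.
Answer: 2

Derivation:
Subtree rooted at F contains: D, F
Count = 2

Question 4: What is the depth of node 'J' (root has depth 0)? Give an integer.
Path from root to J: H -> J
Depth = number of edges = 1

Answer: 1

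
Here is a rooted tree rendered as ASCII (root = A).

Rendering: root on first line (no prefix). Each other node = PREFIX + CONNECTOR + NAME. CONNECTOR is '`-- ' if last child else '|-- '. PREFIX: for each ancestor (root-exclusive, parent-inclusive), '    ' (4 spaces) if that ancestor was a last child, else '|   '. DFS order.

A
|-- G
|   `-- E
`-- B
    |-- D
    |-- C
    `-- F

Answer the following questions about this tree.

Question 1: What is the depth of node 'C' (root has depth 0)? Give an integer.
Path from root to C: A -> B -> C
Depth = number of edges = 2

Answer: 2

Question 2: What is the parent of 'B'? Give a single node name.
Scan adjacency: B appears as child of A

Answer: A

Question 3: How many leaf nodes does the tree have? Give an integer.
Answer: 4

Derivation:
Leaves (nodes with no children): C, D, E, F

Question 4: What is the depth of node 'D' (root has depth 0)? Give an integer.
Path from root to D: A -> B -> D
Depth = number of edges = 2

Answer: 2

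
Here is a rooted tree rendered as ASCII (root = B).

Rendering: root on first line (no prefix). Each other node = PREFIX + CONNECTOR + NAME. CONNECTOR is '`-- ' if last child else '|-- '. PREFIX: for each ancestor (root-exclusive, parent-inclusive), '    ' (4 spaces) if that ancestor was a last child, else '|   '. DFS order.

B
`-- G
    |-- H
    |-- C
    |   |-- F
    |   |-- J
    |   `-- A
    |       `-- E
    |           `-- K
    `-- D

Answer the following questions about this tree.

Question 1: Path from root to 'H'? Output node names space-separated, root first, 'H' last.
Walk down from root: B -> G -> H

Answer: B G H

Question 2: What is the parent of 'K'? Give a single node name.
Answer: E

Derivation:
Scan adjacency: K appears as child of E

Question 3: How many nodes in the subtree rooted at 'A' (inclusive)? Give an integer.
Answer: 3

Derivation:
Subtree rooted at A contains: A, E, K
Count = 3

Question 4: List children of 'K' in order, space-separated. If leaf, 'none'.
Answer: none

Derivation:
Node K's children (from adjacency): (leaf)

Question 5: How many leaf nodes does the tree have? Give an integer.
Leaves (nodes with no children): D, F, H, J, K

Answer: 5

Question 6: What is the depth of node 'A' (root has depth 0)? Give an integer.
Answer: 3

Derivation:
Path from root to A: B -> G -> C -> A
Depth = number of edges = 3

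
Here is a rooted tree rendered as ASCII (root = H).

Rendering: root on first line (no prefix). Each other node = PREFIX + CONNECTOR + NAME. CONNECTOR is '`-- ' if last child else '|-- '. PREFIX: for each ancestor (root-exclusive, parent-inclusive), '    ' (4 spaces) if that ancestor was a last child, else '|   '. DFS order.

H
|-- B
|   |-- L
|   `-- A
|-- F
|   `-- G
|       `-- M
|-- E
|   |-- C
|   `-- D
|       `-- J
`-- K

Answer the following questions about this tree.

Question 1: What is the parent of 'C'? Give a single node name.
Scan adjacency: C appears as child of E

Answer: E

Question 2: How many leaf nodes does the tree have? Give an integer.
Answer: 6

Derivation:
Leaves (nodes with no children): A, C, J, K, L, M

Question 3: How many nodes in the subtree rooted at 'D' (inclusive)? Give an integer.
Subtree rooted at D contains: D, J
Count = 2

Answer: 2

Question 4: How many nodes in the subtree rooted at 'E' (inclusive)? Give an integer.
Subtree rooted at E contains: C, D, E, J
Count = 4

Answer: 4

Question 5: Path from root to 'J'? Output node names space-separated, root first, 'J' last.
Answer: H E D J

Derivation:
Walk down from root: H -> E -> D -> J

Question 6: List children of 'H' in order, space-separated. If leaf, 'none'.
Answer: B F E K

Derivation:
Node H's children (from adjacency): B, F, E, K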